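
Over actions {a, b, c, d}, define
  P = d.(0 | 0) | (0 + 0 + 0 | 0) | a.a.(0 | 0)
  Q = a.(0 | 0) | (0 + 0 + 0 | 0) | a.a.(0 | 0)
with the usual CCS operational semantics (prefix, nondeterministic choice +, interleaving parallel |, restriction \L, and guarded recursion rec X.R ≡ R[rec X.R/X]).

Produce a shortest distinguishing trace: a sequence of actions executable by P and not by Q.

d

Reachable graph of P (6 states):
  p0 = d.(0 | 0) | (0 + 0 + 0 | 0) | a.a.(0 | 0) ⊢ =a=> p1, =d=> p2
  p1 = d.(0 | 0) | (0 + 0 + 0 | 0) | a.(0 | 0) ⊢ =a=> p3, =d=> p4
  p2 = 0 | 0 | (0 + 0 + 0 | 0) | a.a.(0 | 0) ⊢ =a=> p4
  p3 = d.(0 | 0) | (0 + 0 + 0 | 0) | (0 | 0) ⊢ =d=> p5
  p4 = 0 | 0 | (0 + 0 + 0 | 0) | a.(0 | 0) ⊢ =a=> p5
  p5 = 0 | 0 | (0 + 0 + 0 | 0) | (0 | 0) ⊢ ∅
Reachable graph of Q (6 states):
  q0 = a.(0 | 0) | (0 + 0 + 0 | 0) | a.a.(0 | 0) ⊢ =a=> q1, =a=> q2
  q1 = 0 | 0 | (0 + 0 + 0 | 0) | a.a.(0 | 0) ⊢ =a=> q3
  q2 = a.(0 | 0) | (0 + 0 + 0 | 0) | a.(0 | 0) ⊢ =a=> q3, =a=> q4
  q3 = 0 | 0 | (0 + 0 + 0 | 0) | a.(0 | 0) ⊢ =a=> q5
  q4 = a.(0 | 0) | (0 + 0 + 0 | 0) | (0 | 0) ⊢ =a=> q5
  q5 = 0 | 0 | (0 + 0 + 0 | 0) | (0 | 0) ⊢ ∅
Executing d from P (initial set {p0}):
  [1] d ⇒ {p2}
  ✓ P
Executing d from Q (initial set {q0}):
  [1] d ⇒ ∅  — Q cannot continue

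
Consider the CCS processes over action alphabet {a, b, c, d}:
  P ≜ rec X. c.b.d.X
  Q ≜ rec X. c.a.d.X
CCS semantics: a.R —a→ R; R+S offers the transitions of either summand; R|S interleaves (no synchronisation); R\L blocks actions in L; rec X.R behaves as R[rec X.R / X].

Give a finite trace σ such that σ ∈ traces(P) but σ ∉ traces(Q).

cb

Reachable graph of P (3 states):
  u0 = rec X. c.b.d.X :: —c→ u1
  u1 = b.d.(rec X. c.b.d.X) :: —b→ u2
  u2 = d.(rec X. c.b.d.X) :: —d→ u0
Reachable graph of Q (3 states):
  v0 = rec X. c.a.d.X :: —c→ v1
  v1 = a.d.(rec X. c.a.d.X) :: —a→ v2
  v2 = d.(rec X. c.a.d.X) :: —d→ v0
Executing cb from P (initial set {u0}):
  step 1 (c): {u1}
  step 2 (b): {u2}
  P completes σ.
Executing cb from Q (initial set {v0}):
  step 1 (c): {v1}
  step 2 (b): no successor for Q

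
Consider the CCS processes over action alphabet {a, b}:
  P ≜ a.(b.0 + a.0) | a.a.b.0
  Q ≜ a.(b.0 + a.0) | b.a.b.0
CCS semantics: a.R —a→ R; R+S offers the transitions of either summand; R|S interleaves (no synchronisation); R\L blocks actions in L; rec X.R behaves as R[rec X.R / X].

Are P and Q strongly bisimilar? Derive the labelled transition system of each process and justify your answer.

P's transition system — 12 states:
  s0 = a.(b.0 + a.0) | a.a.b.0 ⊢ -a-> s1, -a-> s2
  s1 = (b.0 + a.0) | a.a.b.0 ⊢ -a-> s3, -a-> s4, -b-> s4
  s2 = a.(b.0 + a.0) | a.b.0 ⊢ -a-> s3, -a-> s5
  s3 = (b.0 + a.0) | a.b.0 ⊢ -a-> s6, -a-> s7, -b-> s7
  s4 = 0 | a.a.b.0 ⊢ -a-> s7
  s5 = a.(b.0 + a.0) | b.0 ⊢ -a-> s6, -b-> s8
  s6 = (b.0 + a.0) | b.0 ⊢ -a-> s9, -b-> s10, -b-> s9
  s7 = 0 | a.b.0 ⊢ -a-> s9
  s8 = a.(b.0 + a.0) | 0 ⊢ -a-> s10
  s9 = 0 | b.0 ⊢ -b-> s11
  s10 = (b.0 + a.0) | 0 ⊢ -a-> s11, -b-> s11
  s11 = 0 | 0 ⊢ (no moves)
Q's transition system — 12 states:
  t0 = a.(b.0 + a.0) | b.a.b.0 ⊢ -a-> t1, -b-> t2
  t1 = (b.0 + a.0) | b.a.b.0 ⊢ -a-> t3, -b-> t3, -b-> t4
  t2 = a.(b.0 + a.0) | a.b.0 ⊢ -a-> t4, -a-> t5
  t3 = 0 | b.a.b.0 ⊢ -b-> t6
  t4 = (b.0 + a.0) | a.b.0 ⊢ -a-> t6, -a-> t7, -b-> t6
  t5 = a.(b.0 + a.0) | b.0 ⊢ -a-> t7, -b-> t8
  t6 = 0 | a.b.0 ⊢ -a-> t9
  t7 = (b.0 + a.0) | b.0 ⊢ -a-> t9, -b-> t10, -b-> t9
  t8 = a.(b.0 + a.0) | 0 ⊢ -a-> t10
  t9 = 0 | b.0 ⊢ -b-> t11
  t10 = (b.0 + a.0) | 0 ⊢ -a-> t11, -b-> t11
  t11 = 0 | 0 ⊢ (no moves)
Partition-refinement fixed point:
  B0 = {s0}
  B1 = {s1}
  B2 = {s4}
  B3 = {s7, t6}
  B4 = {s9, t9}
  B5 = {s11, t11}
  B6 = {s3, t4}
  B7 = {s6, t7}
  B8 = {s10, t10}
  B9 = {s2, t2}
  B10 = {s5, t5}
  B11 = {s8, t8}
  B12 = {t0}
  B13 = {t1}
  B14 = {t3}
s0 ∈ B0, t0 ∈ B12 → different blocks

not bisimilar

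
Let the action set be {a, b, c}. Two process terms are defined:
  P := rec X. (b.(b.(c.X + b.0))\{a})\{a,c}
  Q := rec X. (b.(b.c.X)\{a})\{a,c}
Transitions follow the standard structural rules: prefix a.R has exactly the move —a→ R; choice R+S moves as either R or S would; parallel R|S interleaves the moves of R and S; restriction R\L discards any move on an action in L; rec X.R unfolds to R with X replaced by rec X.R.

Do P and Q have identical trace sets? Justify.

LTS(P): 4 reachable states
  s0 = rec X. (b.(b.(c.X + b.0))\{a})\{a,c} ⊢ --b--▸ s1
  s1 = (b.(c.(rec X. (b.(b.(c.X + b.0))\{a})\{a,c}) + b.0))\{a}\{a,c} ⊢ --b--▸ s2
  s2 = (c.(rec X. (b.(b.(c.X + b.0))\{a})\{a,c}) + b.0)\{a}\{a,c} ⊢ --b--▸ s3
  s3 = 0\{a}\{a,c} ⊢ ∅
LTS(Q): 3 reachable states
  t0 = rec X. (b.(b.c.X)\{a})\{a,c} ⊢ --b--▸ t1
  t1 = (b.c.(rec X. (b.(b.c.X)\{a})\{a,c}))\{a}\{a,c} ⊢ --b--▸ t2
  t2 = (c.(rec X. (b.(b.c.X)\{a})\{a,c}))\{a}\{a,c} ⊢ ∅
Run σ = ⟨bbb⟩ on P: start {s0}
  after b @ step 1: {s1}
  after b @ step 2: {s2}
  after b @ step 3: {s3}
  ✓ P
Run σ = ⟨bbb⟩ on Q: start {t0}
  after b @ step 1: {t1}
  after b @ step 2: {t2}
  after b @ step 3: ∅  — Q cannot continue

traces(P) ≠ traces(Q) — witness ⟨bbb⟩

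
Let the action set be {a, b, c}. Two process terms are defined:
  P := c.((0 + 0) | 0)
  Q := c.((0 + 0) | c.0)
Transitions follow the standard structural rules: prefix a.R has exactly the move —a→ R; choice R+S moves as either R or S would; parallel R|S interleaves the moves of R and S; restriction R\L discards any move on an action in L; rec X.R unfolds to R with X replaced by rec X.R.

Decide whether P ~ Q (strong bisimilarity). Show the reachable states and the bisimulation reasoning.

LTS(P): 2 reachable states
  p0 = c.((0 + 0) | 0) :: -c-> p1
  p1 = (0 + 0) | 0 :: ·
LTS(Q): 3 reachable states
  q0 = c.((0 + 0) | c.0) :: -c-> q1
  q1 = (0 + 0) | c.0 :: -c-> q2
  q2 = (0 + 0) | 0 :: ·
Coarsest stable partition (strong bisimilarity classes):
  B0 = {p0, q1}
  B1 = {p1, q2}
  B2 = {q0}
p0 ∈ B0, q0 ∈ B2 → different blocks

not bisimilar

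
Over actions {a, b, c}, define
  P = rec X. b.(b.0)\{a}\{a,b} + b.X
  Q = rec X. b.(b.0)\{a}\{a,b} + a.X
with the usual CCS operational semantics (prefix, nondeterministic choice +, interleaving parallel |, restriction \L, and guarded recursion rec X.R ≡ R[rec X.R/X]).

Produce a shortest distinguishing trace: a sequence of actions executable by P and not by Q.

Reachable graph of P (2 states):
  u0 = rec X. b.(b.0)\{a}\{a,b} + b.X has moves —b→ u0, —b→ u1
  u1 = (b.0)\{a}\{a,b} has moves ∅
Reachable graph of Q (2 states):
  v0 = rec X. b.(b.0)\{a}\{a,b} + a.X has moves —a→ v0, —b→ v1
  v1 = (b.0)\{a}\{a,b} has moves ∅
Executing bb from P (initial set {u0}):
  after b @ step 1: {u0, u1}
  after b @ step 2: {u0, u1}
  P completes σ.
Executing bb from Q (initial set {v0}):
  after b @ step 1: {v1}
  after b @ step 2: no successor for Q

bb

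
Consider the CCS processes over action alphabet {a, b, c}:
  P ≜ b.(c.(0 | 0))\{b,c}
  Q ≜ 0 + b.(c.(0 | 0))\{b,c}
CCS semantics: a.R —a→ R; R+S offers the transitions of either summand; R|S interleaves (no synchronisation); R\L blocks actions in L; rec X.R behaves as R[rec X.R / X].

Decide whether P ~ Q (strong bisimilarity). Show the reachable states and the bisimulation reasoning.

YES

LTS(P): 2 reachable states
  u0 = b.(c.(0 | 0))\{b,c} | --b--▸ u1
  u1 = (c.(0 | 0))\{b,c} | (no moves)
LTS(Q): 2 reachable states
  v0 = 0 + b.(c.(0 | 0))\{b,c} | --b--▸ v1
  v1 = (c.(0 | 0))\{b,c} | (no moves)
Bisimilarity quotient blocks:
  B0 = {u0, v0}
  B1 = {u1, v1}
u0 ∈ B0, v0 ∈ B0 → same block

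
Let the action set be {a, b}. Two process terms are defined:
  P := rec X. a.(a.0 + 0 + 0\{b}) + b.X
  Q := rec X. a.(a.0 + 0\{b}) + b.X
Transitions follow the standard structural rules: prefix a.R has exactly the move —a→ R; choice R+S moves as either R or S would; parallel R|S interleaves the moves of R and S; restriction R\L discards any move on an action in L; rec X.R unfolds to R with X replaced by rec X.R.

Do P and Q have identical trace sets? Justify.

YES

LTS(P): 3 reachable states
  u0 = rec X. a.(a.0 + 0 + 0\{b}) + b.X has moves ··a··> u1, ··b··> u0
  u1 = a.0 + 0 + 0\{b} has moves ··a··> u2
  u2 = 0 has moves stopped
LTS(Q): 3 reachable states
  v0 = rec X. a.(a.0 + 0\{b}) + b.X has moves ··a··> v1, ··b··> v0
  v1 = a.0 + 0\{b} has moves ··a··> v2
  v2 = 0 has moves stopped
Coarsest stable partition (strong bisimilarity classes):
  B0 = {u0, v0}
  B1 = {u1, v1}
  B2 = {u2, v2}
u0 ∈ B0, v0 ∈ B0 → same block
Bisimilar ⇒ trace-equivalent.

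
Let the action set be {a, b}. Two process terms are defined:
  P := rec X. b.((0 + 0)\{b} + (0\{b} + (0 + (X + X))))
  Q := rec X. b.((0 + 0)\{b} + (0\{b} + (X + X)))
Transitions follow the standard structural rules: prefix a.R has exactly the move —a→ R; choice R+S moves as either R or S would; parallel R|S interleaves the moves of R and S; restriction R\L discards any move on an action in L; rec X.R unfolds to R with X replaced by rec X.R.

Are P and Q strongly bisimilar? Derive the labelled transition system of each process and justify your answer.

bisimilar

Reachable graph of P (2 states):
  u0 = rec X. b.((0 + 0)\{b} + (0\{b} + (0 + (X + X)))) has moves =b=> u1
  u1 = (0 + 0)\{b} + (0\{b} + (0 + ((rec X. b.((0 + 0)\{b} + (0\{b} + (0 + (X + X))))) + (rec X. b.((0 + 0)\{b} + (0\{b} + (0 + (X + X)))))))) has moves =b=> u1
Reachable graph of Q (2 states):
  v0 = rec X. b.((0 + 0)\{b} + (0\{b} + (X + X))) has moves =b=> v1
  v1 = (0 + 0)\{b} + (0\{b} + ((rec X. b.((0 + 0)\{b} + (0\{b} + (X + X)))) + (rec X. b.((0 + 0)\{b} + (0\{b} + (X + X)))))) has moves =b=> v1
Bisimilarity quotient blocks:
  B0 = {u0, u1, v0, v1}
u0 ∈ B0, v0 ∈ B0 → same block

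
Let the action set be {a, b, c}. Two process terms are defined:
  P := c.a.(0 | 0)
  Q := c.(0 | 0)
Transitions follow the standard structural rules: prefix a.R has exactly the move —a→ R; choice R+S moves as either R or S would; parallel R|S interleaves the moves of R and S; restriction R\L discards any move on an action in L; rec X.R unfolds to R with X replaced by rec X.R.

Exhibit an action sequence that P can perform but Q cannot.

ca

LTS(P): 3 reachable states
  s0 = c.a.(0 | 0) ⊢ ··c··> s1
  s1 = a.(0 | 0) ⊢ ··a··> s2
  s2 = 0 | 0 ⊢ stopped
LTS(Q): 2 reachable states
  t0 = c.(0 | 0) ⊢ ··c··> t1
  t1 = 0 | 0 ⊢ stopped
Trace ⟨ca⟩ through P, begin at {s0}:
  [1] c ⇒ {s1}
  [2] a ⇒ {s2}
  — P admits the full trace.
Trace ⟨ca⟩ through Q, begin at {t0}:
  [1] c ⇒ {t1}
  [2] a ⇒ no successor for Q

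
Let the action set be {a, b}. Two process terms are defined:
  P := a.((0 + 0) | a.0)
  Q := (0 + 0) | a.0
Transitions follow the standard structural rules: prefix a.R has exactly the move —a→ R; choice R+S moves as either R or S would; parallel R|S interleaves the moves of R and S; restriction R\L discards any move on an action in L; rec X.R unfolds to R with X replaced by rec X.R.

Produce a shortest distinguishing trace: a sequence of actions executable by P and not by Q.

P's transition system — 3 states:
  u0 = a.((0 + 0) | a.0) → --a--▸ u1
  u1 = (0 + 0) | a.0 → --a--▸ u2
  u2 = (0 + 0) | 0 → ∅
Q's transition system — 2 states:
  v0 = (0 + 0) | a.0 → --a--▸ v1
  v1 = (0 + 0) | 0 → ∅
Run σ = ⟨aa⟩ on P: start {u0}
  after a @ step 1: {u1}
  after a @ step 2: {u2}
  ✓ P
Run σ = ⟨aa⟩ on Q: start {v0}
  after a @ step 1: {v1}
  after a @ step 2: no successor for Q

aa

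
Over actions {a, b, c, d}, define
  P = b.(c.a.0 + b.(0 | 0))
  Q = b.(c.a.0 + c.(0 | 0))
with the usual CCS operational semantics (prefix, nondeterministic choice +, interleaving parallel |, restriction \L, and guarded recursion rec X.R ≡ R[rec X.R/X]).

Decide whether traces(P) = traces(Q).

Reachable graph of P (5 states):
  s0 = b.(c.a.0 + b.(0 | 0)) has moves —b→ s1
  s1 = c.a.0 + b.(0 | 0) has moves —b→ s2, —c→ s3
  s2 = 0 | 0 has moves ·
  s3 = a.0 has moves —a→ s4
  s4 = 0 has moves ·
Reachable graph of Q (5 states):
  t0 = b.(c.a.0 + c.(0 | 0)) has moves —b→ t1
  t1 = c.a.0 + c.(0 | 0) has moves —c→ t2, —c→ t3
  t2 = 0 | 0 has moves ·
  t3 = a.0 has moves —a→ t4
  t4 = 0 has moves ·
Trace ⟨bb⟩ through P, begin at {s0}:
  after b @ step 1: {s1}
  after b @ step 2: {s2}
  P completes σ.
Trace ⟨bb⟩ through Q, begin at {t0}:
  after b @ step 1: {t1}
  after b @ step 2: ∅ (Q stuck)

NO — witness ⟨bb⟩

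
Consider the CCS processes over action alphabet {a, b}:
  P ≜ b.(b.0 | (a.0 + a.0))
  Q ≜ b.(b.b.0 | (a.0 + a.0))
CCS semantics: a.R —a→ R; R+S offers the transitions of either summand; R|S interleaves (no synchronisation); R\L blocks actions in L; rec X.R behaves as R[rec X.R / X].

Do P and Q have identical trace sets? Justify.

P's transition system — 5 states:
  p0 = b.(b.0 | (a.0 + a.0)) | --b--▸ p1
  p1 = b.0 | (a.0 + a.0) | --a--▸ p2, --b--▸ p3
  p2 = b.0 | 0 | --b--▸ p4
  p3 = 0 | (a.0 + a.0) | --a--▸ p4
  p4 = 0 | 0 | deadlocked
Q's transition system — 7 states:
  q0 = b.(b.b.0 | (a.0 + a.0)) | --b--▸ q1
  q1 = b.b.0 | (a.0 + a.0) | --a--▸ q2, --b--▸ q3
  q2 = b.b.0 | 0 | --b--▸ q4
  q3 = b.0 | (a.0 + a.0) | --a--▸ q4, --b--▸ q5
  q4 = b.0 | 0 | --b--▸ q6
  q5 = 0 | (a.0 + a.0) | --a--▸ q6
  q6 = 0 | 0 | deadlocked
Trace ⟨bbb⟩ through Q, begin at {q0}:
  after b @ step 1: {q1}
  after b @ step 2: {q3}
  after b @ step 3: {q5}
  ✓ Q
Trace ⟨bbb⟩ through P, begin at {p0}:
  after b @ step 1: {p1}
  after b @ step 2: {p3}
  after b @ step 3: ∅ (P stuck)

traces(P) ≠ traces(Q) — witness ⟨bbb⟩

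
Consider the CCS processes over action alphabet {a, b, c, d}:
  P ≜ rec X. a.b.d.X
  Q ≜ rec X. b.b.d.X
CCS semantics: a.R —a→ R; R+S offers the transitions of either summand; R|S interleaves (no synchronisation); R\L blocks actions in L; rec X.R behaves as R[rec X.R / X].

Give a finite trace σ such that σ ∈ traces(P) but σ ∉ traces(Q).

a

P's transition system — 3 states:
  s0 = rec X. a.b.d.X has moves ··a··> s1
  s1 = b.d.(rec X. a.b.d.X) has moves ··b··> s2
  s2 = d.(rec X. a.b.d.X) has moves ··d··> s0
Q's transition system — 3 states:
  t0 = rec X. b.b.d.X has moves ··b··> t1
  t1 = b.d.(rec X. b.b.d.X) has moves ··b··> t2
  t2 = d.(rec X. b.b.d.X) has moves ··d··> t0
Trace ⟨a⟩ through P, begin at {s0}:
  step 1 (a): {s1}
  ✓ P
Trace ⟨a⟩ through Q, begin at {t0}:
  step 1 (a): ∅  — Q cannot continue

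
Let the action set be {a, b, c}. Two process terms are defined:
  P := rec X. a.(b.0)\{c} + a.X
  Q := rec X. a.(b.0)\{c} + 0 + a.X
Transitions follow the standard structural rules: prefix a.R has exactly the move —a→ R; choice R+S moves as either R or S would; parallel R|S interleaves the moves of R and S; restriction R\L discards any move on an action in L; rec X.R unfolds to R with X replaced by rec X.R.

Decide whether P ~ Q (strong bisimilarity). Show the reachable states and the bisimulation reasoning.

Reachable graph of P (3 states):
  u0 = rec X. a.(b.0)\{c} + a.X ⊢ ··a··> u0, ··a··> u1
  u1 = (b.0)\{c} ⊢ ··b··> u2
  u2 = 0\{c} ⊢ deadlocked
Reachable graph of Q (3 states):
  v0 = rec X. a.(b.0)\{c} + 0 + a.X ⊢ ··a··> v0, ··a··> v1
  v1 = (b.0)\{c} ⊢ ··b··> v2
  v2 = 0\{c} ⊢ deadlocked
Coarsest stable partition (strong bisimilarity classes):
  B0 = {u0, v0}
  B1 = {u1, v1}
  B2 = {u2, v2}
u0 ∈ B0, v0 ∈ B0 → same block

YES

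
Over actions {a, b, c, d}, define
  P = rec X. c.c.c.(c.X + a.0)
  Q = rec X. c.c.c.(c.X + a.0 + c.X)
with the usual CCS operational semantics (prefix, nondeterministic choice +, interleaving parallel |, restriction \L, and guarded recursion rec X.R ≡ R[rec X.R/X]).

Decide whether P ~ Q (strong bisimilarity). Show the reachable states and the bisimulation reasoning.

Reachable graph of P (5 states):
  u0 = rec X. c.c.c.(c.X + a.0) ⊢ -c-> u1
  u1 = c.c.(c.(rec X. c.c.c.(c.X + a.0)) + a.0) ⊢ -c-> u2
  u2 = c.(c.(rec X. c.c.c.(c.X + a.0)) + a.0) ⊢ -c-> u3
  u3 = c.(rec X. c.c.c.(c.X + a.0)) + a.0 ⊢ -a-> u4, -c-> u0
  u4 = 0 ⊢ deadlocked
Reachable graph of Q (5 states):
  v0 = rec X. c.c.c.(c.X + a.0 + c.X) ⊢ -c-> v1
  v1 = c.c.(c.(rec X. c.c.c.(c.X + a.0 + c.X)) + a.0 + c.(rec X. c.c.c.(c.X + a.0 + c.X))) ⊢ -c-> v2
  v2 = c.(c.(rec X. c.c.c.(c.X + a.0 + c.X)) + a.0 + c.(rec X. c.c.c.(c.X + a.0 + c.X))) ⊢ -c-> v3
  v3 = c.(rec X. c.c.c.(c.X + a.0 + c.X)) + a.0 + c.(rec X. c.c.c.(c.X + a.0 + c.X)) ⊢ -a-> v4, -c-> v0
  v4 = 0 ⊢ deadlocked
Coarsest stable partition (strong bisimilarity classes):
  B0 = {u0, v0}
  B1 = {u1, v1}
  B2 = {u2, v2}
  B3 = {u3, v3}
  B4 = {u4, v4}
u0 ∈ B0, v0 ∈ B0 → same block

bisimilar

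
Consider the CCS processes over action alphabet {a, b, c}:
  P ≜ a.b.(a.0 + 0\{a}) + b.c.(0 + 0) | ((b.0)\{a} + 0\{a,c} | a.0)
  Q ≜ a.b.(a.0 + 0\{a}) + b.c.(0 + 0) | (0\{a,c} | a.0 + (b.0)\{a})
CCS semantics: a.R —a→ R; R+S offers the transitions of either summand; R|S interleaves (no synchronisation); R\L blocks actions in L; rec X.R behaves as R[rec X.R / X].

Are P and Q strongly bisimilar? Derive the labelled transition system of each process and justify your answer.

LTS(P): 12 reachable states
  m0 = a.b.(a.0 + 0\{a}) + b.c.(0 + 0) | ((b.0)\{a} + 0\{a,c} | a.0) :: =a=> m1, =a=> m2, =b=> m3, =b=> m4
  m1 = b.(a.0 + 0\{a}) :: =b=> m5
  m2 = b.c.(0 + 0) | (0\{a,c} | 0) :: =b=> m6
  m3 = b.c.(0 + 0) | 0\{a} :: =b=> m7
  m4 = c.(0 + 0) | ((b.0)\{a} + 0\{a,c} | a.0) :: =a=> m6, =b=> m7, =c=> m8
  m5 = a.0 + 0\{a} :: =a=> m9
  m6 = c.(0 + 0) | (0\{a,c} | 0) :: =c=> m10
  m7 = c.(0 + 0) | 0\{a} :: =c=> m11
  m8 = (0 + 0) | ((b.0)\{a} + 0\{a,c} | a.0) :: =a=> m10, =b=> m11
  m9 = 0 :: ·
  m10 = (0 + 0) | (0\{a,c} | 0) :: ·
  m11 = (0 + 0) | 0\{a} :: ·
LTS(Q): 12 reachable states
  n0 = a.b.(a.0 + 0\{a}) + b.c.(0 + 0) | (0\{a,c} | a.0 + (b.0)\{a}) :: =a=> n1, =a=> n2, =b=> n3, =b=> n4
  n1 = b.(a.0 + 0\{a}) :: =b=> n5
  n2 = b.c.(0 + 0) | (0\{a,c} | 0) :: =b=> n6
  n3 = b.c.(0 + 0) | 0\{a} :: =b=> n7
  n4 = c.(0 + 0) | (0\{a,c} | a.0 + (b.0)\{a}) :: =a=> n6, =b=> n7, =c=> n8
  n5 = a.0 + 0\{a} :: =a=> n9
  n6 = c.(0 + 0) | (0\{a,c} | 0) :: =c=> n10
  n7 = c.(0 + 0) | 0\{a} :: =c=> n11
  n8 = (0 + 0) | (0\{a,c} | a.0 + (b.0)\{a}) :: =a=> n10, =b=> n11
  n9 = 0 :: ·
  n10 = (0 + 0) | (0\{a,c} | 0) :: ·
  n11 = (0 + 0) | 0\{a} :: ·
Bisimilarity quotient blocks:
  B0 = {m0, n0}
  B1 = {m2, m3, n2, n3}
  B2 = {m6, m7, n6, n7}
  B3 = {m10, m11, m9, n10, n11, n9}
  B4 = {m4, n4}
  B5 = {m8, n8}
  B6 = {m1, n1}
  B7 = {m5, n5}
m0 ∈ B0, n0 ∈ B0 → same block

P ~ Q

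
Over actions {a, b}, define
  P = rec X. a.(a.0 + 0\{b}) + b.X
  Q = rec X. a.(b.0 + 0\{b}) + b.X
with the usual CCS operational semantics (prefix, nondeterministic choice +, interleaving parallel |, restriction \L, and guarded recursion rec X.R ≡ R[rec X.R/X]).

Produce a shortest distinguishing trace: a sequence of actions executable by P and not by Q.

aa

P's transition system — 3 states:
  u0 = rec X. a.(a.0 + 0\{b}) + b.X ⊢ —a→ u1, —b→ u0
  u1 = a.0 + 0\{b} ⊢ —a→ u2
  u2 = 0 ⊢ ·
Q's transition system — 3 states:
  v0 = rec X. a.(b.0 + 0\{b}) + b.X ⊢ —a→ v1, —b→ v0
  v1 = b.0 + 0\{b} ⊢ —b→ v2
  v2 = 0 ⊢ ·
Trace ⟨aa⟩ through P, begin at {u0}:
  after a @ step 1: {u1}
  after a @ step 2: {u2}
  ✓ P
Trace ⟨aa⟩ through Q, begin at {v0}:
  after a @ step 1: {v1}
  after a @ step 2: no successor for Q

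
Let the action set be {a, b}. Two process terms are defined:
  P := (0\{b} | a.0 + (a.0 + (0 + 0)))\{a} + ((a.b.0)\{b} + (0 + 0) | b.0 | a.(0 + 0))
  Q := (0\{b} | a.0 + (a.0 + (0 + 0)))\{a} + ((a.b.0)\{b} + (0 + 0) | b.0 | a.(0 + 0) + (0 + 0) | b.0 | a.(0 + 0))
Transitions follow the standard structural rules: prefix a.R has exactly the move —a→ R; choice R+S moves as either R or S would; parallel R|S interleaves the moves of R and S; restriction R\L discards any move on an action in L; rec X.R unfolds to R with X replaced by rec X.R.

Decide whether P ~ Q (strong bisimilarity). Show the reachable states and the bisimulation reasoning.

bisimilar

LTS(P): 5 reachable states
  s0 = (0\{b} | a.0 + (a.0 + (0 + 0)))\{a} + ((a.b.0)\{b} + (0 + 0) | b.0 | a.(0 + 0)) :: =a=> s1, =a=> s2, =b=> s3
  s1 = (0 + 0) | b.0 | (0 + 0) :: =b=> s4
  s2 = (b.0)\{b} :: deadlocked
  s3 = (0 + 0) | 0 | a.(0 + 0) :: =a=> s4
  s4 = (0 + 0) | 0 | (0 + 0) :: deadlocked
LTS(Q): 5 reachable states
  t0 = (0\{b} | a.0 + (a.0 + (0 + 0)))\{a} + ((a.b.0)\{b} + (0 + 0) | b.0 | a.(0 + 0) + (0 + 0) | b.0 | a.(0 + 0)) :: =a=> t1, =a=> t2, =b=> t3
  t1 = (0 + 0) | b.0 | (0 + 0) :: =b=> t4
  t2 = (b.0)\{b} :: deadlocked
  t3 = (0 + 0) | 0 | a.(0 + 0) :: =a=> t4
  t4 = (0 + 0) | 0 | (0 + 0) :: deadlocked
Partition-refinement fixed point:
  B0 = {s0, t0}
  B1 = {s2, s4, t2, t4}
  B2 = {s3, t3}
  B3 = {s1, t1}
s0 ∈ B0, t0 ∈ B0 → same block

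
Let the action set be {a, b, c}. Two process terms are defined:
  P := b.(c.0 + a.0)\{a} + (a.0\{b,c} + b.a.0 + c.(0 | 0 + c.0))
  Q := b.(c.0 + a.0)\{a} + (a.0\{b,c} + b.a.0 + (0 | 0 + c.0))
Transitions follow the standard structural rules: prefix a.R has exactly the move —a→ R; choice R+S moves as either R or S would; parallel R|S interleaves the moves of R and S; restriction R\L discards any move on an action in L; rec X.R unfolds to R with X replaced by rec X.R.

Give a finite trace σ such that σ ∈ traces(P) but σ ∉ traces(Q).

P's transition system — 7 states:
  m0 = b.(c.0 + a.0)\{a} + (a.0\{b,c} + b.a.0 + c.(0 | 0 + c.0)) ⊢ --a--▸ m1, --b--▸ m2, --b--▸ m3, --c--▸ m4
  m1 = 0\{b,c} ⊢ ·
  m2 = (c.0 + a.0)\{a} ⊢ --c--▸ m5
  m3 = a.0 ⊢ --a--▸ m6
  m4 = 0 | 0 + c.0 ⊢ --c--▸ m6
  m5 = 0\{a} ⊢ ·
  m6 = 0 ⊢ ·
Q's transition system — 6 states:
  n0 = b.(c.0 + a.0)\{a} + (a.0\{b,c} + b.a.0 + (0 | 0 + c.0)) ⊢ --a--▸ n1, --b--▸ n2, --b--▸ n3, --c--▸ n4
  n1 = 0\{b,c} ⊢ ·
  n2 = (c.0 + a.0)\{a} ⊢ --c--▸ n5
  n3 = a.0 ⊢ --a--▸ n4
  n4 = 0 ⊢ ·
  n5 = 0\{a} ⊢ ·
Run σ = ⟨cc⟩ on P: start {m0}
  after c @ step 1: {m4}
  after c @ step 2: {m6}
  — P admits the full trace.
Run σ = ⟨cc⟩ on Q: start {n0}
  after c @ step 1: {n4}
  after c @ step 2: no successor for Q

cc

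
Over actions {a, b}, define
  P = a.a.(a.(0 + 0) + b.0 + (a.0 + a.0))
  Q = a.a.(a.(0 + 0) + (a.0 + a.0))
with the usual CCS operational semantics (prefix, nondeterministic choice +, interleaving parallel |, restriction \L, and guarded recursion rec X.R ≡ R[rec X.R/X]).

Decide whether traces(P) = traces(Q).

NO — witness ⟨aab⟩

Reachable graph of P (5 states):
  s0 = a.a.(a.(0 + 0) + b.0 + (a.0 + a.0)) | -a-> s1
  s1 = a.(a.(0 + 0) + b.0 + (a.0 + a.0)) | -a-> s2
  s2 = a.(0 + 0) + b.0 + (a.0 + a.0) | -a-> s3, -a-> s4, -b-> s3
  s3 = 0 | ·
  s4 = 0 + 0 | ·
Reachable graph of Q (5 states):
  t0 = a.a.(a.(0 + 0) + (a.0 + a.0)) | -a-> t1
  t1 = a.(a.(0 + 0) + (a.0 + a.0)) | -a-> t2
  t2 = a.(0 + 0) + (a.0 + a.0) | -a-> t3, -a-> t4
  t3 = 0 | ·
  t4 = 0 + 0 | ·
Trace ⟨aab⟩ through P, begin at {s0}:
  after a @ step 1: {s1}
  after a @ step 2: {s2}
  after b @ step 3: {s3}
  P completes σ.
Trace ⟨aab⟩ through Q, begin at {t0}:
  after a @ step 1: {t1}
  after a @ step 2: {t2}
  after b @ step 3: ∅  — Q cannot continue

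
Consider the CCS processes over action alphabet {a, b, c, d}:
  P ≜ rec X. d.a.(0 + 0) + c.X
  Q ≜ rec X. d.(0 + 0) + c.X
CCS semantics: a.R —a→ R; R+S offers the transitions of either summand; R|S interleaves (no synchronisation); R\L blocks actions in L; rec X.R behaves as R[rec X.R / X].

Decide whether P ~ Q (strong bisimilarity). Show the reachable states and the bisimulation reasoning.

LTS(P): 3 reachable states
  p0 = rec X. d.a.(0 + 0) + c.X → =c=> p0, =d=> p1
  p1 = a.(0 + 0) → =a=> p2
  p2 = 0 + 0 → stopped
LTS(Q): 2 reachable states
  q0 = rec X. d.(0 + 0) + c.X → =c=> q0, =d=> q1
  q1 = 0 + 0 → stopped
Bisimilarity quotient blocks:
  B0 = {p0}
  B1 = {p1}
  B2 = {p2, q1}
  B3 = {q0}
p0 ∈ B0, q0 ∈ B3 → different blocks

P ≁ Q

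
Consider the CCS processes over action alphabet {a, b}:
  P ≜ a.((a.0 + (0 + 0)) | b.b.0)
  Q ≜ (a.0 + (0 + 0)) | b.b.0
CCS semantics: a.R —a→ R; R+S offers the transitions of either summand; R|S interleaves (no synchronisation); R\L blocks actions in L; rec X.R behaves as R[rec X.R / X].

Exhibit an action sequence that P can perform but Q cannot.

Reachable graph of P (7 states):
  m0 = a.((a.0 + (0 + 0)) | b.b.0) | -a-> m1
  m1 = (a.0 + (0 + 0)) | b.b.0 | -a-> m2, -b-> m3
  m2 = 0 | b.b.0 | -b-> m4
  m3 = (a.0 + (0 + 0)) | b.0 | -a-> m4, -b-> m5
  m4 = 0 | b.0 | -b-> m6
  m5 = (a.0 + (0 + 0)) | 0 | -a-> m6
  m6 = 0 | 0 | (no moves)
Reachable graph of Q (6 states):
  n0 = (a.0 + (0 + 0)) | b.b.0 | -a-> n1, -b-> n2
  n1 = 0 | b.b.0 | -b-> n3
  n2 = (a.0 + (0 + 0)) | b.0 | -a-> n3, -b-> n4
  n3 = 0 | b.0 | -b-> n5
  n4 = (a.0 + (0 + 0)) | 0 | -a-> n5
  n5 = 0 | 0 | (no moves)
Trace ⟨aa⟩ through P, begin at {m0}:
  [1] a ⇒ {m1}
  [2] a ⇒ {m2}
  — P admits the full trace.
Trace ⟨aa⟩ through Q, begin at {n0}:
  [1] a ⇒ {n1}
  [2] a ⇒ ∅ (Q stuck)

aa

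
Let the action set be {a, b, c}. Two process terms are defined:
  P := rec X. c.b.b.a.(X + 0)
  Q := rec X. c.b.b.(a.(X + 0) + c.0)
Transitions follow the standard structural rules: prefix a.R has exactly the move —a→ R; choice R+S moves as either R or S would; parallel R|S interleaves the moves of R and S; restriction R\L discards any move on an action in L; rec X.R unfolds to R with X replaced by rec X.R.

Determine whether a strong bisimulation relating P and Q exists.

P's transition system — 5 states:
  p0 = rec X. c.b.b.a.(X + 0) → =c=> p1
  p1 = b.b.a.((rec X. c.b.b.a.(X + 0)) + 0) → =b=> p2
  p2 = b.a.((rec X. c.b.b.a.(X + 0)) + 0) → =b=> p3
  p3 = a.((rec X. c.b.b.a.(X + 0)) + 0) → =a=> p4
  p4 = (rec X. c.b.b.a.(X + 0)) + 0 → =c=> p1
Q's transition system — 6 states:
  q0 = rec X. c.b.b.(a.(X + 0) + c.0) → =c=> q1
  q1 = b.b.(a.((rec X. c.b.b.(a.(X + 0) + c.0)) + 0) + c.0) → =b=> q2
  q2 = b.(a.((rec X. c.b.b.(a.(X + 0) + c.0)) + 0) + c.0) → =b=> q3
  q3 = a.((rec X. c.b.b.(a.(X + 0) + c.0)) + 0) + c.0 → =a=> q4, =c=> q5
  q4 = (rec X. c.b.b.(a.(X + 0) + c.0)) + 0 → =c=> q1
  q5 = 0 → stopped
Bisimilarity quotient blocks:
  B0 = {p0, p4}
  B1 = {p1}
  B2 = {p2}
  B3 = {p3}
  B4 = {q0, q4}
  B5 = {q1}
  B6 = {q2}
  B7 = {q3}
  B8 = {q5}
p0 ∈ B0, q0 ∈ B4 → different blocks

not bisimilar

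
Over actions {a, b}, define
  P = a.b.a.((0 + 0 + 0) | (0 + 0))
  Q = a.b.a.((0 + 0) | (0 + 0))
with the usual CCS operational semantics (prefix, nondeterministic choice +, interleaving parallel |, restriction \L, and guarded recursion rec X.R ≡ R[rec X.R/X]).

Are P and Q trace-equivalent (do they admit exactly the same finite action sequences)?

Reachable graph of P (4 states):
  p0 = a.b.a.((0 + 0 + 0) | (0 + 0)) has moves --a--▸ p1
  p1 = b.a.((0 + 0 + 0) | (0 + 0)) has moves --b--▸ p2
  p2 = a.((0 + 0 + 0) | (0 + 0)) has moves --a--▸ p3
  p3 = (0 + 0 + 0) | (0 + 0) has moves (no moves)
Reachable graph of Q (4 states):
  q0 = a.b.a.((0 + 0) | (0 + 0)) has moves --a--▸ q1
  q1 = b.a.((0 + 0) | (0 + 0)) has moves --b--▸ q2
  q2 = a.((0 + 0) | (0 + 0)) has moves --a--▸ q3
  q3 = (0 + 0) | (0 + 0) has moves (no moves)
Bisimilarity quotient blocks:
  B0 = {p0, q0}
  B1 = {p1, q1}
  B2 = {p2, q2}
  B3 = {p3, q3}
p0 ∈ B0, q0 ∈ B0 → same block
Bisimilar ⇒ trace-equivalent.

YES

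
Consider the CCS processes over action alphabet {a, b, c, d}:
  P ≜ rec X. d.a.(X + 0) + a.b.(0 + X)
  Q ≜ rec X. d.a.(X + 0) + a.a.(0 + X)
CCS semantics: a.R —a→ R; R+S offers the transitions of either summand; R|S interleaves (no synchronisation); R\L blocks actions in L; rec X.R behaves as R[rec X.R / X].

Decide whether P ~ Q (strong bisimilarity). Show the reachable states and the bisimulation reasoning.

LTS(P): 5 reachable states
  s0 = rec X. d.a.(X + 0) + a.b.(0 + X) :: -a-> s1, -d-> s2
  s1 = b.(0 + (rec X. d.a.(X + 0) + a.b.(0 + X))) :: -b-> s3
  s2 = a.((rec X. d.a.(X + 0) + a.b.(0 + X)) + 0) :: -a-> s4
  s3 = 0 + (rec X. d.a.(X + 0) + a.b.(0 + X)) :: -a-> s1, -d-> s2
  s4 = (rec X. d.a.(X + 0) + a.b.(0 + X)) + 0 :: -a-> s1, -d-> s2
LTS(Q): 5 reachable states
  t0 = rec X. d.a.(X + 0) + a.a.(0 + X) :: -a-> t1, -d-> t2
  t1 = a.(0 + (rec X. d.a.(X + 0) + a.a.(0 + X))) :: -a-> t3
  t2 = a.((rec X. d.a.(X + 0) + a.a.(0 + X)) + 0) :: -a-> t4
  t3 = 0 + (rec X. d.a.(X + 0) + a.a.(0 + X)) :: -a-> t1, -d-> t2
  t4 = (rec X. d.a.(X + 0) + a.a.(0 + X)) + 0 :: -a-> t1, -d-> t2
Coarsest stable partition (strong bisimilarity classes):
  B0 = {s0, s3, s4}
  B1 = {s2}
  B2 = {s1}
  B3 = {t0, t3, t4}
  B4 = {t1, t2}
s0 ∈ B0, t0 ∈ B3 → different blocks

P ≁ Q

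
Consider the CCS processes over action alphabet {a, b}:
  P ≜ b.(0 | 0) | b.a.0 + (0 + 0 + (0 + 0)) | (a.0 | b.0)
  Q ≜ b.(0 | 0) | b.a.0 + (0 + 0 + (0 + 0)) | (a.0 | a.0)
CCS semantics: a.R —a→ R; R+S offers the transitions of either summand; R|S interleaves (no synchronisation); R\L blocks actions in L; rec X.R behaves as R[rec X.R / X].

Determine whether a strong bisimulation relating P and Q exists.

P's transition system — 9 states:
  u0 = b.(0 | 0) | b.a.0 + (0 + 0 + (0 + 0)) | (a.0 | b.0) has moves --a--▸ u1, --b--▸ u2, --b--▸ u3, --b--▸ u4
  u1 = (0 + 0 + (0 + 0)) | (0 | b.0) has moves --b--▸ u5
  u2 = (0 + 0 + (0 + 0)) | (a.0 | 0) has moves --a--▸ u5
  u3 = 0 | 0 | b.a.0 has moves --b--▸ u6
  u4 = b.(0 | 0) | a.0 has moves --a--▸ u7, --b--▸ u6
  u5 = (0 + 0 + (0 + 0)) | (0 | 0) has moves deadlocked
  u6 = 0 | 0 | a.0 has moves --a--▸ u8
  u7 = b.(0 | 0) | 0 has moves --b--▸ u8
  u8 = 0 | 0 | 0 has moves deadlocked
Q's transition system — 9 states:
  v0 = b.(0 | 0) | b.a.0 + (0 + 0 + (0 + 0)) | (a.0 | a.0) has moves --a--▸ v1, --a--▸ v2, --b--▸ v3, --b--▸ v4
  v1 = (0 + 0 + (0 + 0)) | (0 | a.0) has moves --a--▸ v5
  v2 = (0 + 0 + (0 + 0)) | (a.0 | 0) has moves --a--▸ v5
  v3 = 0 | 0 | b.a.0 has moves --b--▸ v6
  v4 = b.(0 | 0) | a.0 has moves --a--▸ v7, --b--▸ v6
  v5 = (0 + 0 + (0 + 0)) | (0 | 0) has moves deadlocked
  v6 = 0 | 0 | a.0 has moves --a--▸ v8
  v7 = b.(0 | 0) | 0 has moves --b--▸ v8
  v8 = 0 | 0 | 0 has moves deadlocked
Coarsest stable partition (strong bisimilarity classes):
  B0 = {u0}
  B1 = {u2, u6, v1, v2, v6}
  B2 = {u5, u8, v5, v8}
  B3 = {u3, v3}
  B4 = {u1, u7, v7}
  B5 = {u4, v4}
  B6 = {v0}
u0 ∈ B0, v0 ∈ B6 → different blocks

not bisimilar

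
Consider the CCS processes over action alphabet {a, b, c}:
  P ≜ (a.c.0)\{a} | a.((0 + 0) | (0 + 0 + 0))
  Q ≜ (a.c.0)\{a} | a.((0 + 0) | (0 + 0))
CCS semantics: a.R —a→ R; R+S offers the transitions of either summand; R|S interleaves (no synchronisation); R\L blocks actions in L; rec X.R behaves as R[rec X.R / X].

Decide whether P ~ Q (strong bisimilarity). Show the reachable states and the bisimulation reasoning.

Reachable graph of P (2 states):
  p0 = (a.c.0)\{a} | a.((0 + 0) | (0 + 0 + 0)) → —a→ p1
  p1 = (a.c.0)\{a} | ((0 + 0) | (0 + 0 + 0)) → (no moves)
Reachable graph of Q (2 states):
  q0 = (a.c.0)\{a} | a.((0 + 0) | (0 + 0)) → —a→ q1
  q1 = (a.c.0)\{a} | ((0 + 0) | (0 + 0)) → (no moves)
Bisimilarity quotient blocks:
  B0 = {p0, q0}
  B1 = {p1, q1}
p0 ∈ B0, q0 ∈ B0 → same block

YES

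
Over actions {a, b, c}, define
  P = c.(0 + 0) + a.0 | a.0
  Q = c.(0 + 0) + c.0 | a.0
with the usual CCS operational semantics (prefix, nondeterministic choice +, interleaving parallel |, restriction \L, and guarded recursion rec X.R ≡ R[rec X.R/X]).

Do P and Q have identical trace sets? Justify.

NO — witness ⟨aa⟩

P's transition system — 5 states:
  u0 = c.(0 + 0) + a.0 | a.0 has moves -a-> u1, -a-> u2, -c-> u3
  u1 = 0 | a.0 has moves -a-> u4
  u2 = a.0 | 0 has moves -a-> u4
  u3 = 0 + 0 has moves deadlocked
  u4 = 0 | 0 has moves deadlocked
Q's transition system — 5 states:
  v0 = c.(0 + 0) + c.0 | a.0 has moves -a-> v1, -c-> v2, -c-> v3
  v1 = c.0 | 0 has moves -c-> v4
  v2 = 0 + 0 has moves deadlocked
  v3 = 0 | a.0 has moves -a-> v4
  v4 = 0 | 0 has moves deadlocked
Trace ⟨aa⟩ through P, begin at {u0}:
  [1] a ⇒ {u1, u2}
  [2] a ⇒ {u4}
  — P admits the full trace.
Trace ⟨aa⟩ through Q, begin at {v0}:
  [1] a ⇒ {v1}
  [2] a ⇒ no successor for Q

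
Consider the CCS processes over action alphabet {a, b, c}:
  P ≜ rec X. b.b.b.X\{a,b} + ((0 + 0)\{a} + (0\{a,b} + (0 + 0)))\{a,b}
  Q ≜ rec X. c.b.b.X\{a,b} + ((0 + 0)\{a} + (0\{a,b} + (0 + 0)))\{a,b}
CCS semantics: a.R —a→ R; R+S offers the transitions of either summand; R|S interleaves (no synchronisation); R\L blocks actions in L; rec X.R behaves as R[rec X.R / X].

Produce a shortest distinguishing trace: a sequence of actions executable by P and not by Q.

b

Reachable graph of P (4 states):
  s0 = rec X. b.b.b.X\{a,b} + ((0 + 0)\{a} + (0\{a,b} + (0 + 0)))\{a,b} :: --b--▸ s1
  s1 = b.b.(rec X. b.b.b.X\{a,b} + ((0 + 0)\{a} + (0\{a,b} + (0 + 0)))\{a,b})\{a,b} :: --b--▸ s2
  s2 = b.(rec X. b.b.b.X\{a,b} + ((0 + 0)\{a} + (0\{a,b} + (0 + 0)))\{a,b})\{a,b} :: --b--▸ s3
  s3 = (rec X. b.b.b.X\{a,b} + ((0 + 0)\{a} + (0\{a,b} + (0 + 0)))\{a,b})\{a,b} :: stopped
Reachable graph of Q (5 states):
  t0 = rec X. c.b.b.X\{a,b} + ((0 + 0)\{a} + (0\{a,b} + (0 + 0)))\{a,b} :: --c--▸ t1
  t1 = b.b.(rec X. c.b.b.X\{a,b} + ((0 + 0)\{a} + (0\{a,b} + (0 + 0)))\{a,b})\{a,b} :: --b--▸ t2
  t2 = b.(rec X. c.b.b.X\{a,b} + ((0 + 0)\{a} + (0\{a,b} + (0 + 0)))\{a,b})\{a,b} :: --b--▸ t3
  t3 = (rec X. c.b.b.X\{a,b} + ((0 + 0)\{a} + (0\{a,b} + (0 + 0)))\{a,b})\{a,b} :: --c--▸ t4
  t4 = (b.b.(rec X. c.b.b.X\{a,b} + ((0 + 0)\{a} + (0\{a,b} + (0 + 0)))\{a,b})\{a,b})\{a,b} :: stopped
Run σ = ⟨b⟩ on P: start {s0}
  step 1 (b): {s1}
  — P admits the full trace.
Run σ = ⟨b⟩ on Q: start {t0}
  step 1 (b): ∅  — Q cannot continue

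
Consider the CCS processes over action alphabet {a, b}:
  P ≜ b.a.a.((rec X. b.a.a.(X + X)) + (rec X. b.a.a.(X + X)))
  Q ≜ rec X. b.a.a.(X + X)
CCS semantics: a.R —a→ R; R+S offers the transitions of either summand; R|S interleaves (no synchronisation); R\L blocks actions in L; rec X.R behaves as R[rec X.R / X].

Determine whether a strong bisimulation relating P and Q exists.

Reachable graph of P (4 states):
  m0 = b.a.a.((rec X. b.a.a.(X + X)) + (rec X. b.a.a.(X + X))) → --b--▸ m1
  m1 = a.a.((rec X. b.a.a.(X + X)) + (rec X. b.a.a.(X + X))) → --a--▸ m2
  m2 = a.((rec X. b.a.a.(X + X)) + (rec X. b.a.a.(X + X))) → --a--▸ m3
  m3 = (rec X. b.a.a.(X + X)) + (rec X. b.a.a.(X + X)) → --b--▸ m1
Reachable graph of Q (4 states):
  n0 = rec X. b.a.a.(X + X) → --b--▸ n1
  n1 = a.a.((rec X. b.a.a.(X + X)) + (rec X. b.a.a.(X + X))) → --a--▸ n2
  n2 = a.((rec X. b.a.a.(X + X)) + (rec X. b.a.a.(X + X))) → --a--▸ n3
  n3 = (rec X. b.a.a.(X + X)) + (rec X. b.a.a.(X + X)) → --b--▸ n1
Coarsest stable partition (strong bisimilarity classes):
  B0 = {m0, m3, n0, n3}
  B1 = {m1, n1}
  B2 = {m2, n2}
m0 ∈ B0, n0 ∈ B0 → same block

P ~ Q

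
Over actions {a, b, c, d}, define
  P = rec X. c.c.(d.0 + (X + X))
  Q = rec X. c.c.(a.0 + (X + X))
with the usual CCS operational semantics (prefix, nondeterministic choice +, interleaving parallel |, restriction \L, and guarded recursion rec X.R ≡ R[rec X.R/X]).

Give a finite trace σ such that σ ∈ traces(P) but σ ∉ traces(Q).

Reachable graph of P (4 states):
  p0 = rec X. c.c.(d.0 + (X + X)) ⊢ --c--▸ p1
  p1 = c.(d.0 + ((rec X. c.c.(d.0 + (X + X))) + (rec X. c.c.(d.0 + (X + X))))) ⊢ --c--▸ p2
  p2 = d.0 + ((rec X. c.c.(d.0 + (X + X))) + (rec X. c.c.(d.0 + (X + X)))) ⊢ --c--▸ p1, --d--▸ p3
  p3 = 0 ⊢ ∅
Reachable graph of Q (4 states):
  q0 = rec X. c.c.(a.0 + (X + X)) ⊢ --c--▸ q1
  q1 = c.(a.0 + ((rec X. c.c.(a.0 + (X + X))) + (rec X. c.c.(a.0 + (X + X))))) ⊢ --c--▸ q2
  q2 = a.0 + ((rec X. c.c.(a.0 + (X + X))) + (rec X. c.c.(a.0 + (X + X)))) ⊢ --a--▸ q3, --c--▸ q1
  q3 = 0 ⊢ ∅
Executing ccd from P (initial set {p0}):
  [1] c ⇒ {p1}
  [2] c ⇒ {p2}
  [3] d ⇒ {p3}
  — P admits the full trace.
Executing ccd from Q (initial set {q0}):
  [1] c ⇒ {q1}
  [2] c ⇒ {q2}
  [3] d ⇒ ∅  — Q cannot continue

ccd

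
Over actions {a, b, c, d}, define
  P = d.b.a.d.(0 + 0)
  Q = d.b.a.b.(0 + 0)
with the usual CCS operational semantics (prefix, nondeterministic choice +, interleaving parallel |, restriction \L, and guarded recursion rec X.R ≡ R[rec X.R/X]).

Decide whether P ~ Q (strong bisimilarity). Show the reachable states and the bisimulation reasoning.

NO

LTS(P): 5 reachable states
  p0 = d.b.a.d.(0 + 0) ⊢ -d-> p1
  p1 = b.a.d.(0 + 0) ⊢ -b-> p2
  p2 = a.d.(0 + 0) ⊢ -a-> p3
  p3 = d.(0 + 0) ⊢ -d-> p4
  p4 = 0 + 0 ⊢ deadlocked
LTS(Q): 5 reachable states
  q0 = d.b.a.b.(0 + 0) ⊢ -d-> q1
  q1 = b.a.b.(0 + 0) ⊢ -b-> q2
  q2 = a.b.(0 + 0) ⊢ -a-> q3
  q3 = b.(0 + 0) ⊢ -b-> q4
  q4 = 0 + 0 ⊢ deadlocked
Coarsest stable partition (strong bisimilarity classes):
  B0 = {p0}
  B1 = {p1}
  B2 = {p2}
  B3 = {p3}
  B4 = {p4, q4}
  B5 = {q0}
  B6 = {q1}
  B7 = {q2}
  B8 = {q3}
p0 ∈ B0, q0 ∈ B5 → different blocks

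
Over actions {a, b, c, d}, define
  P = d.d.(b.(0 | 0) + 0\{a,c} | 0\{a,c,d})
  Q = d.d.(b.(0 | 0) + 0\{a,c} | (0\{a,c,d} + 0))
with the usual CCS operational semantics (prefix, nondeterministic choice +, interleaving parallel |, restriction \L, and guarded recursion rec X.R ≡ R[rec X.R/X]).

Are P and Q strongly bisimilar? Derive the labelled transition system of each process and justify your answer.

P's transition system — 4 states:
  s0 = d.d.(b.(0 | 0) + 0\{a,c} | 0\{a,c,d}) → —d→ s1
  s1 = d.(b.(0 | 0) + 0\{a,c} | 0\{a,c,d}) → —d→ s2
  s2 = b.(0 | 0) + 0\{a,c} | 0\{a,c,d} → —b→ s3
  s3 = 0 | 0 → ∅
Q's transition system — 4 states:
  t0 = d.d.(b.(0 | 0) + 0\{a,c} | (0\{a,c,d} + 0)) → —d→ t1
  t1 = d.(b.(0 | 0) + 0\{a,c} | (0\{a,c,d} + 0)) → —d→ t2
  t2 = b.(0 | 0) + 0\{a,c} | (0\{a,c,d} + 0) → —b→ t3
  t3 = 0 | 0 → ∅
Bisimilarity quotient blocks:
  B0 = {s0, t0}
  B1 = {s1, t1}
  B2 = {s2, t2}
  B3 = {s3, t3}
s0 ∈ B0, t0 ∈ B0 → same block

YES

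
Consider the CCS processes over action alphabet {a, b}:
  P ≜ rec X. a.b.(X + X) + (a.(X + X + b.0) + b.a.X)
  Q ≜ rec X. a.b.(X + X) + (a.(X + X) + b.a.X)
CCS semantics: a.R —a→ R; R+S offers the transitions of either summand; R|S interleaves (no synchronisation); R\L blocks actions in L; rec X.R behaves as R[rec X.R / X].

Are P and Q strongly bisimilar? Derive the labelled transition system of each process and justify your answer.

NO

LTS(P): 6 reachable states
  p0 = rec X. a.b.(X + X) + (a.(X + X + b.0) + b.a.X) ⊢ —a→ p1, —a→ p2, —b→ p3
  p1 = (rec X. a.b.(X + X) + (a.(X + X + b.0) + b.a.X)) + (rec X. a.b.(X + X) + (a.(X + X + b.0) + b.a.X)) + b.0 ⊢ —a→ p1, —a→ p2, —b→ p3, —b→ p4
  p2 = b.((rec X. a.b.(X + X) + (a.(X + X + b.0) + b.a.X)) + (rec X. a.b.(X + X) + (a.(X + X + b.0) + b.a.X))) ⊢ —b→ p5
  p3 = a.(rec X. a.b.(X + X) + (a.(X + X + b.0) + b.a.X)) ⊢ —a→ p0
  p4 = 0 ⊢ deadlocked
  p5 = (rec X. a.b.(X + X) + (a.(X + X + b.0) + b.a.X)) + (rec X. a.b.(X + X) + (a.(X + X + b.0) + b.a.X)) ⊢ —a→ p1, —a→ p2, —b→ p3
LTS(Q): 4 reachable states
  q0 = rec X. a.b.(X + X) + (a.(X + X) + b.a.X) ⊢ —a→ q1, —a→ q2, —b→ q3
  q1 = (rec X. a.b.(X + X) + (a.(X + X) + b.a.X)) + (rec X. a.b.(X + X) + (a.(X + X) + b.a.X)) ⊢ —a→ q1, —a→ q2, —b→ q3
  q2 = b.((rec X. a.b.(X + X) + (a.(X + X) + b.a.X)) + (rec X. a.b.(X + X) + (a.(X + X) + b.a.X))) ⊢ —b→ q1
  q3 = a.(rec X. a.b.(X + X) + (a.(X + X) + b.a.X)) ⊢ —a→ q0
Partition-refinement fixed point:
  B0 = {p0, p5}
  B1 = {p1}
  B2 = {p4}
  B3 = {p3}
  B4 = {p2}
  B5 = {q0, q1}
  B6 = {q3}
  B7 = {q2}
p0 ∈ B0, q0 ∈ B5 → different blocks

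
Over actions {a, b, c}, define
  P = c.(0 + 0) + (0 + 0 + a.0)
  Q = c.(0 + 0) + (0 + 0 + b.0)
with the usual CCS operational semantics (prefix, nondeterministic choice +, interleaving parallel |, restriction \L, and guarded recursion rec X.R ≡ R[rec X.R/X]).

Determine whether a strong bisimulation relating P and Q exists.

LTS(P): 3 reachable states
  m0 = c.(0 + 0) + (0 + 0 + a.0) ⊢ —a→ m1, —c→ m2
  m1 = 0 ⊢ stopped
  m2 = 0 + 0 ⊢ stopped
LTS(Q): 3 reachable states
  n0 = c.(0 + 0) + (0 + 0 + b.0) ⊢ —b→ n1, —c→ n2
  n1 = 0 ⊢ stopped
  n2 = 0 + 0 ⊢ stopped
Partition-refinement fixed point:
  B0 = {m0}
  B1 = {m1, m2, n1, n2}
  B2 = {n0}
m0 ∈ B0, n0 ∈ B2 → different blocks

P ≁ Q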